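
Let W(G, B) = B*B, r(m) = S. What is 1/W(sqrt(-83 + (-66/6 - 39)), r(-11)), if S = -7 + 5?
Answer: 1/4 ≈ 0.25000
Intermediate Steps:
S = -2
r(m) = -2
W(G, B) = B**2
1/W(sqrt(-83 + (-66/6 - 39)), r(-11)) = 1/((-2)**2) = 1/4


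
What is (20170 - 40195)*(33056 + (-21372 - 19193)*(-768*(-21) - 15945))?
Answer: 147991538475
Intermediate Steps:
(20170 - 40195)*(33056 + (-21372 - 19193)*(-768*(-21) - 15945)) = -20025*(33056 - 40565*(16128 - 15945)) = -20025*(33056 - 40565*183) = -20025*(33056 - 7423395) = -20025*(-7390339) = 147991538475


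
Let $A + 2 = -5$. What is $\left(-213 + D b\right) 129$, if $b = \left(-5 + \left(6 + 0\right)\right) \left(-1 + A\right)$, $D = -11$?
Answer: $-16125$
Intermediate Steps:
$A = -7$ ($A = -2 - 5 = -7$)
$b = -8$ ($b = \left(-5 + \left(6 + 0\right)\right) \left(-1 - 7\right) = \left(-5 + 6\right) \left(-8\right) = 1 \left(-8\right) = -8$)
$\left(-213 + D b\right) 129 = \left(-213 - -88\right) 129 = \left(-213 + 88\right) 129 = \left(-125\right) 129 = -16125$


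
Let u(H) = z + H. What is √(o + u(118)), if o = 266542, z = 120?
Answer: 2*√66695 ≈ 516.51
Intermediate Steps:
u(H) = 120 + H
√(o + u(118)) = √(266542 + (120 + 118)) = √(266542 + 238) = √266780 = 2*√66695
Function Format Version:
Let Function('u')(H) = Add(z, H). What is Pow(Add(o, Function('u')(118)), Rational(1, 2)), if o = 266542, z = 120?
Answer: Mul(2, Pow(66695, Rational(1, 2))) ≈ 516.51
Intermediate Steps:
Function('u')(H) = Add(120, H)
Pow(Add(o, Function('u')(118)), Rational(1, 2)) = Pow(Add(266542, Add(120, 118)), Rational(1, 2)) = Pow(Add(266542, 238), Rational(1, 2)) = Pow(266780, Rational(1, 2)) = Mul(2, Pow(66695, Rational(1, 2)))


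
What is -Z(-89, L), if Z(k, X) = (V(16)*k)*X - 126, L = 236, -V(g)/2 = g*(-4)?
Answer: 2688638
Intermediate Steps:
V(g) = 8*g (V(g) = -2*g*(-4) = -(-8)*g = 8*g)
Z(k, X) = -126 + 128*X*k (Z(k, X) = ((8*16)*k)*X - 126 = (128*k)*X - 126 = 128*X*k - 126 = -126 + 128*X*k)
-Z(-89, L) = -(-126 + 128*236*(-89)) = -(-126 - 2688512) = -1*(-2688638) = 2688638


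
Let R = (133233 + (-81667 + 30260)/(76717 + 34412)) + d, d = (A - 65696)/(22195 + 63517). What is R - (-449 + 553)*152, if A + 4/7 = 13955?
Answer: 7829313812533673/66675621936 ≈ 1.1742e+5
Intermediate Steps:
A = 97681/7 (A = -4/7 + 13955 = 97681/7 ≈ 13954.)
d = -362191/599984 (d = (97681/7 - 65696)/(22195 + 63517) = -362191/7/85712 = -362191/7*1/85712 = -362191/599984 ≈ -0.60367)
R = 8883322044097961/66675621936 (R = (133233 + (-81667 + 30260)/(76717 + 34412)) - 362191/599984 = (133233 - 51407/111129) - 362191/599984 = 14805998650/111129 - 362191/599984 = 8883322044097961/66675621936 ≈ 1.3323e+5)
R - (-449 + 553)*152 = 8883322044097961/66675621936 - (-449 + 553)*152 = 8883322044097961/66675621936 - 104*152 = 8883322044097961/66675621936 - 1*15808 = 8883322044097961/66675621936 - 15808 = 7829313812533673/66675621936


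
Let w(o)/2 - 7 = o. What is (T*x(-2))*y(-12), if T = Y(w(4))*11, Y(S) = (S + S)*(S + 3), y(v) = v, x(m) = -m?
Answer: -290400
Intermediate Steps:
w(o) = 14 + 2*o
Y(S) = 2*S*(3 + S) (Y(S) = (2*S)*(3 + S) = 2*S*(3 + S))
T = 12100 (T = (2*(14 + 2*4)*(3 + (14 + 2*4)))*11 = (2*(14 + 8)*(3 + (14 + 8)))*11 = (2*22*(3 + 22))*11 = (2*22*25)*11 = 1100*11 = 12100)
(T*x(-2))*y(-12) = (12100*(-1*(-2)))*(-12) = (12100*2)*(-12) = 24200*(-12) = -290400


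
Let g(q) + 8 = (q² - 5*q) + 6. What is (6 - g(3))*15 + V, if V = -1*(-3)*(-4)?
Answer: 198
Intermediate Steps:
V = -12 (V = 3*(-4) = -12)
g(q) = -2 + q² - 5*q (g(q) = -8 + ((q² - 5*q) + 6) = -8 + (6 + q² - 5*q) = -2 + q² - 5*q)
(6 - g(3))*15 + V = (6 - (-2 + 3² - 5*3))*15 - 12 = (6 - (-2 + 9 - 15))*15 - 12 = (6 - 1*(-8))*15 - 12 = (6 + 8)*15 - 12 = 14*15 - 12 = 210 - 12 = 198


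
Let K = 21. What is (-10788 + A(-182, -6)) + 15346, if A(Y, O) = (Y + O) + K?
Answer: 4391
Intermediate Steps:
A(Y, O) = 21 + O + Y (A(Y, O) = (Y + O) + 21 = (O + Y) + 21 = 21 + O + Y)
(-10788 + A(-182, -6)) + 15346 = (-10788 + (21 - 6 - 182)) + 15346 = (-10788 - 167) + 15346 = -10955 + 15346 = 4391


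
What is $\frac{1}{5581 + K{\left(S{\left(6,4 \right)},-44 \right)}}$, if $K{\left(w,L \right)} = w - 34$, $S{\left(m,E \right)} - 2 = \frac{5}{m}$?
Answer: $\frac{6}{33299} \approx 0.00018019$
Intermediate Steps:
$S{\left(m,E \right)} = 2 + \frac{5}{m}$
$K{\left(w,L \right)} = -34 + w$
$\frac{1}{5581 + K{\left(S{\left(6,4 \right)},-44 \right)}} = \frac{1}{5581 - \left(32 - \frac{5}{6}\right)} = \frac{1}{5581 + \left(-34 + \left(2 + 5 \cdot \frac{1}{6}\right)\right)} = \frac{1}{5581 + \left(-34 + \left(2 + \frac{5}{6}\right)\right)} = \frac{1}{5581 + \left(-34 + \frac{17}{6}\right)} = \frac{1}{5581 - \frac{187}{6}} = \frac{1}{\frac{33299}{6}} = \frac{6}{33299}$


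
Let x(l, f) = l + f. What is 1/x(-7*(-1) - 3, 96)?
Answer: 1/100 ≈ 0.010000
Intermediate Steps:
x(l, f) = f + l
1/x(-7*(-1) - 3, 96) = 1/(96 + (-7*(-1) - 3)) = 1/(96 + (7 - 3)) = 1/(96 + 4) = 1/100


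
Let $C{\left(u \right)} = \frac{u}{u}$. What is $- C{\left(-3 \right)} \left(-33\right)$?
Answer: $33$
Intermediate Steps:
$C{\left(u \right)} = 1$
$- C{\left(-3 \right)} \left(-33\right) = \left(-1\right) 1 \left(-33\right) = \left(-1\right) \left(-33\right) = 33$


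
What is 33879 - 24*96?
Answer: 31575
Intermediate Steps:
33879 - 24*96 = 33879 - 1*2304 = 33879 - 2304 = 31575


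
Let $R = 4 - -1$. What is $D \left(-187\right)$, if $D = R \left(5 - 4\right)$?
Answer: $-935$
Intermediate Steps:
$R = 5$ ($R = 4 + 1 = 5$)
$D = 5$ ($D = 5 \left(5 - 4\right) = 5 \cdot 1 = 5$)
$D \left(-187\right) = 5 \left(-187\right) = -935$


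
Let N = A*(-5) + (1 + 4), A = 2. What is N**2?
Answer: 25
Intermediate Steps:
N = -5 (N = 2*(-5) + (1 + 4) = -10 + 5 = -5)
N**2 = (-5)**2 = 25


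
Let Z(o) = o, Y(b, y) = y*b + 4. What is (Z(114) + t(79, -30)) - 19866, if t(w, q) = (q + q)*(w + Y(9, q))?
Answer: -8532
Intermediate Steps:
Y(b, y) = 4 + b*y (Y(b, y) = b*y + 4 = 4 + b*y)
t(w, q) = 2*q*(4 + w + 9*q) (t(w, q) = (q + q)*(w + (4 + 9*q)) = (2*q)*(4 + w + 9*q) = 2*q*(4 + w + 9*q))
(Z(114) + t(79, -30)) - 19866 = (114 + 2*(-30)*(4 + 79 + 9*(-30))) - 19866 = (114 + 2*(-30)*(4 + 79 - 270)) - 19866 = (114 + 2*(-30)*(-187)) - 19866 = (114 + 11220) - 19866 = 11334 - 19866 = -8532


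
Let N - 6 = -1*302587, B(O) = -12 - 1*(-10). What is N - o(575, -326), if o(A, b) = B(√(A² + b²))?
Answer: -302579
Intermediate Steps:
B(O) = -2 (B(O) = -12 + 10 = -2)
o(A, b) = -2
N = -302581 (N = 6 - 1*302587 = 6 - 302587 = -302581)
N - o(575, -326) = -302581 - 1*(-2) = -302581 + 2 = -302579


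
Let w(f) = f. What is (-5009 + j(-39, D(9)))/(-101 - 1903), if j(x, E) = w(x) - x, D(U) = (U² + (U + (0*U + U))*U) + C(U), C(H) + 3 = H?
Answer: 5009/2004 ≈ 2.4995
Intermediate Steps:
C(H) = -3 + H
D(U) = -3 + U + 3*U² (D(U) = (U² + (U + (0*U + U))*U) + (-3 + U) = (U² + (U + (0 + U))*U) + (-3 + U) = (U² + (U + U)*U) + (-3 + U) = (U² + (2*U)*U) + (-3 + U) = (U² + 2*U²) + (-3 + U) = 3*U² + (-3 + U) = -3 + U + 3*U²)
j(x, E) = 0 (j(x, E) = x - x = 0)
(-5009 + j(-39, D(9)))/(-101 - 1903) = (-5009 + 0)/(-101 - 1903) = -5009/(-2004) = -5009*(-1/2004) = 5009/2004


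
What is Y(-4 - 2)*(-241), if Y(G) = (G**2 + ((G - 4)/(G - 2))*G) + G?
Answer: -10845/2 ≈ -5422.5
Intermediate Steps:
Y(G) = G + G**2 + G*(-4 + G)/(-2 + G) (Y(G) = (G**2 + ((-4 + G)/(-2 + G))*G) + G = (G**2 + G*(-4 + G)/(-2 + G)) + G = G + G**2 + G*(-4 + G)/(-2 + G))
Y(-4 - 2)*(-241) = ((-4 - 2)*(-6 + (-4 - 2)**2)/(-2 + (-4 - 2)))*(-241) = -6*(-6 + (-6)**2)/(-2 - 6)*(-241) = -6*(-6 + 36)/(-8)*(-241) = -6*(-1/8)*30*(-241) = (45/2)*(-241) = -10845/2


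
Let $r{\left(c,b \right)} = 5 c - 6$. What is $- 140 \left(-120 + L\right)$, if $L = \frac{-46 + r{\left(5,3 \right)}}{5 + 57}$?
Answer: $\frac{522690}{31} \approx 16861.0$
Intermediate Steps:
$r{\left(c,b \right)} = -6 + 5 c$
$L = - \frac{27}{62}$ ($L = \frac{-46 + \left(-6 + 5 \cdot 5\right)}{5 + 57} = \frac{-46 + \left(-6 + 25\right)}{62} = \left(-46 + 19\right) \frac{1}{62} = \left(-27\right) \frac{1}{62} = - \frac{27}{62} \approx -0.43548$)
$- 140 \left(-120 + L\right) = - 140 \left(-120 - \frac{27}{62}\right) = \left(-140\right) \left(- \frac{7467}{62}\right) = \frac{522690}{31}$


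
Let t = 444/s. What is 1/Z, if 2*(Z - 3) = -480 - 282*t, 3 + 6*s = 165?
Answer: -3/7667 ≈ -0.00039129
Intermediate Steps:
s = 27 (s = -1/2 + (1/6)*165 = -1/2 + 55/2 = 27)
t = 148/9 (t = 444/27 = 444*(1/27) = 148/9 ≈ 16.444)
Z = -7667/3 (Z = 3 + (-480 - 282*148/9)/2 = 3 + (-480 - 13912/3)/2 = 3 + (1/2)*(-15352/3) = 3 - 7676/3 = -7667/3 ≈ -2555.7)
1/Z = 1/(-7667/3) = -3/7667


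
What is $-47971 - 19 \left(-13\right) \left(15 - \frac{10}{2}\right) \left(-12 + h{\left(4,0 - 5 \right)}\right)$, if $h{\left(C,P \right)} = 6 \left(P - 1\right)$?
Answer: $-166531$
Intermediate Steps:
$h{\left(C,P \right)} = -6 + 6 P$ ($h{\left(C,P \right)} = 6 \left(-1 + P\right) = -6 + 6 P$)
$-47971 - 19 \left(-13\right) \left(15 - \frac{10}{2}\right) \left(-12 + h{\left(4,0 - 5 \right)}\right) = -47971 - 19 \left(-13\right) \left(15 - \frac{10}{2}\right) \left(-12 + \left(-6 + 6 \left(0 - 5\right)\right)\right) = -47971 - - 247 \left(15 - 5\right) \left(-12 + \left(-6 + 6 \left(0 - 5\right)\right)\right) = -47971 - - 247 \left(15 - 5\right) \left(-12 + \left(-6 + 6 \left(-5\right)\right)\right) = -47971 - - 247 \cdot 10 \left(-12 - 36\right) = -47971 - - 247 \cdot 10 \left(-48\right) = -47971 - \left(-247\right) \left(-480\right) = -47971 - 118560 = -166531$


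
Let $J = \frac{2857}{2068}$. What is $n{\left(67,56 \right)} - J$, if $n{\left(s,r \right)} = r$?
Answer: $\frac{112951}{2068} \approx 54.618$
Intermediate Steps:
$J = \frac{2857}{2068}$ ($J = 2857 \cdot \frac{1}{2068} = \frac{2857}{2068} \approx 1.3815$)
$n{\left(67,56 \right)} - J = 56 - \frac{2857}{2068} = \frac{112951}{2068}$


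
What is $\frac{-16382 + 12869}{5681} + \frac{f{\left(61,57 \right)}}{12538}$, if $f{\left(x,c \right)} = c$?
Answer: $- \frac{43722177}{71228378} \approx -0.61383$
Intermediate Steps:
$\frac{-16382 + 12869}{5681} + \frac{f{\left(61,57 \right)}}{12538} = \frac{-16382 + 12869}{5681} + \frac{57}{12538} = \left(-3513\right) \frac{1}{5681} + 57 \cdot \frac{1}{12538} = - \frac{3513}{5681} + \frac{57}{12538} = - \frac{43722177}{71228378}$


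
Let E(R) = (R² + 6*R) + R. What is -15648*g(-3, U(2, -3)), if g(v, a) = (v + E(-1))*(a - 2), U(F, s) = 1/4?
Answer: -246456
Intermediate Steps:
U(F, s) = ¼
E(R) = R² + 7*R
g(v, a) = (-6 + v)*(-2 + a) (g(v, a) = (v - (7 - 1))*(a - 2) = (v - 1*6)*(-2 + a) = (v - 6)*(-2 + a) = (-6 + v)*(-2 + a))
-15648*g(-3, U(2, -3)) = -15648*(12 - 6*¼ - 2*(-3) + (¼)*(-3)) = -15648*(12 - 3/2 + 6 - ¾) = -15648*63/4 = -246456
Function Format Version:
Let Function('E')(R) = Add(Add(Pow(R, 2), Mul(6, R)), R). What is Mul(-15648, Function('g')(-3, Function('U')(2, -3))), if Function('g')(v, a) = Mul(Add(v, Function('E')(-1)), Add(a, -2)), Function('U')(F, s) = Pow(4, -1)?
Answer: -246456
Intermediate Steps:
Function('U')(F, s) = Rational(1, 4)
Function('E')(R) = Add(Pow(R, 2), Mul(7, R))
Function('g')(v, a) = Mul(Add(-6, v), Add(-2, a)) (Function('g')(v, a) = Mul(Add(v, Mul(-1, Add(7, -1))), Add(a, -2)) = Mul(Add(v, Mul(-1, 6)), Add(-2, a)) = Mul(Add(v, -6), Add(-2, a)) = Mul(Add(-6, v), Add(-2, a)))
Mul(-15648, Function('g')(-3, Function('U')(2, -3))) = Mul(-15648, Add(12, Mul(-6, Rational(1, 4)), Mul(-2, -3), Mul(Rational(1, 4), -3))) = Mul(-15648, Add(12, Rational(-3, 2), 6, Rational(-3, 4))) = Mul(-15648, Rational(63, 4)) = -246456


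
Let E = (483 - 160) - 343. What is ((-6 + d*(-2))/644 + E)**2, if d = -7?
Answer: 10355524/25921 ≈ 399.50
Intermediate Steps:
E = -20 (E = 323 - 343 = -20)
((-6 + d*(-2))/644 + E)**2 = ((-6 - 7*(-2))/644 - 20)**2 = ((-6 + 14)*(1/644) - 20)**2 = (8*(1/644) - 20)**2 = (2/161 - 20)**2 = (-3218/161)**2 = 10355524/25921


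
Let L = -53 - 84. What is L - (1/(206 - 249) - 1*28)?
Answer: -4686/43 ≈ -108.98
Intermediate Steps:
L = -137
L - (1/(206 - 249) - 1*28) = -137 - (1/(206 - 249) - 1*28) = -137 - (1/(-43) - 28) = -137 - (-1/43 - 28) = -137 - 1*(-1205/43) = -137 + 1205/43 = -4686/43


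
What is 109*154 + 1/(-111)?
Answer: 1863245/111 ≈ 16786.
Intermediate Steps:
109*154 + 1/(-111) = 16786 - 1/111 = 1863245/111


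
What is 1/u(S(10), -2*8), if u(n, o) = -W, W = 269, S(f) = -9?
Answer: -1/269 ≈ -0.0037175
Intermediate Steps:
u(n, o) = -269 (u(n, o) = -1*269 = -269)
1/u(S(10), -2*8) = 1/(-269) = -1/269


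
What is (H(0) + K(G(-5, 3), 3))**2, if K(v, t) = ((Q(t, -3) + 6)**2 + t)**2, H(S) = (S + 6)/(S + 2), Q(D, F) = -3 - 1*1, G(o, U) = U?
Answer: 2704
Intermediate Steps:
Q(D, F) = -4 (Q(D, F) = -3 - 1 = -4)
H(S) = (6 + S)/(2 + S)
K(v, t) = (4 + t)**2 (K(v, t) = ((-4 + 6)**2 + t)**2 = (2**2 + t)**2 = (4 + t)**2)
(H(0) + K(G(-5, 3), 3))**2 = ((6 + 0)/(2 + 0) + (4 + 3)**2)**2 = (6/2 + 7**2)**2 = ((1/2)*6 + 49)**2 = (3 + 49)**2 = 52**2 = 2704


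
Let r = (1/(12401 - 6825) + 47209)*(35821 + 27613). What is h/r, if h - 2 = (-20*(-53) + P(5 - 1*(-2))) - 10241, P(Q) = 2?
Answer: -52972/17285921615 ≈ -3.0645e-6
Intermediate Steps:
r = 8349100140045/2788 (r = (1/5576 + 47209)*63434 = (263237385/5576)*63434 = 8349100140045/2788 ≈ 2.9947e+9)
h = -9177 (h = 2 + ((-20*(-53) + 2) - 10241) = 2 + ((1060 + 2) - 10241) = 2 + (1062 - 10241) = 2 - 9179 = -9177)
h/r = -9177/8349100140045/2788 = -9177*2788/8349100140045 = -52972/17285921615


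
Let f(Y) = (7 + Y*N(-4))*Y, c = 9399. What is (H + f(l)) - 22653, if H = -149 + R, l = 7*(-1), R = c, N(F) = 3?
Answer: -13305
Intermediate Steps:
R = 9399
l = -7
f(Y) = Y*(7 + 3*Y) (f(Y) = (7 + Y*3)*Y = (7 + 3*Y)*Y = Y*(7 + 3*Y))
H = 9250 (H = -149 + 9399 = 9250)
(H + f(l)) - 22653 = (9250 - 7*(7 + 3*(-7))) - 22653 = (9250 - 7*(7 - 21)) - 22653 = (9250 - 7*(-14)) - 22653 = (9250 + 98) - 22653 = 9348 - 22653 = -13305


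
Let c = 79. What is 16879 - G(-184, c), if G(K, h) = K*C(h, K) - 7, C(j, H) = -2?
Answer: 16518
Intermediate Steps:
G(K, h) = -7 - 2*K (G(K, h) = K*(-2) - 7 = -2*K - 7 = -7 - 2*K)
16879 - G(-184, c) = 16879 - (-7 - 2*(-184)) = 16879 - (-7 + 368) = 16879 - 1*361 = 16879 - 361 = 16518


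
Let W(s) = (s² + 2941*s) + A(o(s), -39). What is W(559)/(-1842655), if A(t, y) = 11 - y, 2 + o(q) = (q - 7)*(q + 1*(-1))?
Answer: -391310/368531 ≈ -1.0618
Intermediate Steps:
o(q) = -2 + (-1 + q)*(-7 + q) (o(q) = -2 + (q - 7)*(q + 1*(-1)) = -2 + (-7 + q)*(q - 1) = -2 + (-7 + q)*(-1 + q) = -2 + (-1 + q)*(-7 + q))
W(s) = 50 + s² + 2941*s (W(s) = (s² + 2941*s) + (11 - 1*(-39)) = (s² + 2941*s) + (11 + 39) = (s² + 2941*s) + 50 = 50 + s² + 2941*s)
W(559)/(-1842655) = (50 + 559² + 2941*559)/(-1842655) = (50 + 312481 + 1644019)*(-1/1842655) = 1956550*(-1/1842655) = -391310/368531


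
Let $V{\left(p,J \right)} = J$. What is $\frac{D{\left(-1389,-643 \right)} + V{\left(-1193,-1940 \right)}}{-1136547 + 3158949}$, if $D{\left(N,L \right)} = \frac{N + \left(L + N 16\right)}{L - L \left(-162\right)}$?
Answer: $- \frac{101652602}{105982965609} \approx -0.00095914$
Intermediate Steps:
$D{\left(N,L \right)} = \frac{L + 17 N}{163 L}$ ($D{\left(N,L \right)} = \frac{N + \left(L + 16 N\right)}{L - - 162 L} = \frac{L + 17 N}{L + 162 L} = \frac{L + 17 N}{163 L}$)
$\frac{D{\left(-1389,-643 \right)} + V{\left(-1193,-1940 \right)}}{-1136547 + 3158949} = \frac{\frac{-643 + 17 \left(-1389\right)}{163 \left(-643\right)} - 1940}{-1136547 + 3158949} = \frac{\frac{1}{163} \left(- \frac{1}{643}\right) \left(-643 - 23613\right) - 1940}{2022402} = \left(\frac{1}{163} \left(- \frac{1}{643}\right) \left(-24256\right) - 1940\right) \frac{1}{2022402} = \left(\frac{24256}{104809} - 1940\right) \frac{1}{2022402} = \left(- \frac{203305204}{104809}\right) \frac{1}{2022402} = - \frac{101652602}{105982965609}$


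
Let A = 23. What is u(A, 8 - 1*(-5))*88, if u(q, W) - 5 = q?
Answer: 2464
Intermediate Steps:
u(q, W) = 5 + q
u(A, 8 - 1*(-5))*88 = (5 + 23)*88 = 28*88 = 2464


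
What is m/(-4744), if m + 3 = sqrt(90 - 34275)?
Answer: 3/4744 - I*sqrt(34185)/4744 ≈ 0.00063238 - 0.038974*I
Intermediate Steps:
m = -3 + I*sqrt(34185) (m = -3 + sqrt(90 - 34275) = -3 + sqrt(-34185) = -3 + I*sqrt(34185) ≈ -3.0 + 184.89*I)
m/(-4744) = (-3 + I*sqrt(34185))/(-4744) = (-3 + I*sqrt(34185))*(-1/4744) = 3/4744 - I*sqrt(34185)/4744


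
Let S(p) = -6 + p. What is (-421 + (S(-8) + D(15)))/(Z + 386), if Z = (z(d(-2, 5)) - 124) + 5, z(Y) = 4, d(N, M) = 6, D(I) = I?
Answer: -420/271 ≈ -1.5498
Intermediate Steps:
Z = -115 (Z = (4 - 124) + 5 = -120 + 5 = -115)
(-421 + (S(-8) + D(15)))/(Z + 386) = (-421 + ((-6 - 8) + 15))/(-115 + 386) = (-421 + (-14 + 15))/271 = (-421 + 1)*(1/271) = -420*1/271 = -420/271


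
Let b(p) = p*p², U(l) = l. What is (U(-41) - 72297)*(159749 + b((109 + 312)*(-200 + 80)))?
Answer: 9327312389025580838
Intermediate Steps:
b(p) = p³
(U(-41) - 72297)*(159749 + b((109 + 312)*(-200 + 80))) = (-41 - 72297)*(159749 + ((109 + 312)*(-200 + 80))³) = -72338*(159749 + (421*(-120))³) = -72338*(159749 + (-50520)³) = -72338*(159749 - 128940700608000) = -72338*(-128940700448251) = 9327312389025580838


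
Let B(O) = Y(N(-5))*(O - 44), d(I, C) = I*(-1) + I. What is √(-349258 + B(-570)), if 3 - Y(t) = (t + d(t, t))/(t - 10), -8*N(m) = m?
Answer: I*√79006710/15 ≈ 592.57*I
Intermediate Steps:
d(I, C) = 0 (d(I, C) = -I + I = 0)
N(m) = -m/8
Y(t) = 3 - t/(-10 + t) (Y(t) = 3 - (t + 0)/(t - 10) = 3 - t/(-10 + t))
B(O) = -2024/15 + 46*O/15 (B(O) = (2*(-15 - ⅛*(-5))/(-10 - ⅛*(-5)))*(O - 44) = (2*(-15 + 5/8)/(-10 + 5/8))*(-44 + O) = (2*(-115/8)/(-75/8))*(-44 + O) = (2*(-8/75)*(-115/8))*(-44 + O) = 46*(-44 + O)/15 = -2024/15 + 46*O/15)
√(-349258 + B(-570)) = √(-349258 + (-2024/15 + (46/15)*(-570))) = √(-349258 + (-2024/15 - 1748)) = √(-349258 - 28244/15) = √(-5267114/15) = I*√79006710/15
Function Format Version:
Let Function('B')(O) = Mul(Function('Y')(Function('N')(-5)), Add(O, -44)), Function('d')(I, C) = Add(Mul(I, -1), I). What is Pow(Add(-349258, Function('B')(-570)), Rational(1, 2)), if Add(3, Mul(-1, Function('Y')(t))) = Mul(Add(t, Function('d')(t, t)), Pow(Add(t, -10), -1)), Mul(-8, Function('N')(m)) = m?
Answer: Mul(Rational(1, 15), I, Pow(79006710, Rational(1, 2))) ≈ Mul(592.57, I)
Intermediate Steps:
Function('d')(I, C) = 0 (Function('d')(I, C) = Add(Mul(-1, I), I) = 0)
Function('N')(m) = Mul(Rational(-1, 8), m)
Function('Y')(t) = Add(3, Mul(-1, t, Pow(Add(-10, t), -1))) (Function('Y')(t) = Add(3, Mul(-1, Mul(Add(t, 0), Pow(Add(t, -10), -1)))) = Add(3, Mul(-1, Mul(t, Pow(Add(-10, t), -1)))) = Add(3, Mul(-1, t, Pow(Add(-10, t), -1))))
Function('B')(O) = Add(Rational(-2024, 15), Mul(Rational(46, 15), O)) (Function('B')(O) = Mul(Mul(2, Pow(Add(-10, Mul(Rational(-1, 8), -5)), -1), Add(-15, Mul(Rational(-1, 8), -5))), Add(O, -44)) = Mul(Mul(2, Pow(Add(-10, Rational(5, 8)), -1), Add(-15, Rational(5, 8))), Add(-44, O)) = Mul(Mul(2, Pow(Rational(-75, 8), -1), Rational(-115, 8)), Add(-44, O)) = Mul(Mul(2, Rational(-8, 75), Rational(-115, 8)), Add(-44, O)) = Mul(Rational(46, 15), Add(-44, O)) = Add(Rational(-2024, 15), Mul(Rational(46, 15), O)))
Pow(Add(-349258, Function('B')(-570)), Rational(1, 2)) = Pow(Add(-349258, Add(Rational(-2024, 15), Mul(Rational(46, 15), -570))), Rational(1, 2)) = Pow(Add(-349258, Add(Rational(-2024, 15), -1748)), Rational(1, 2)) = Pow(Add(-349258, Rational(-28244, 15)), Rational(1, 2)) = Pow(Rational(-5267114, 15), Rational(1, 2)) = Mul(Rational(1, 15), I, Pow(79006710, Rational(1, 2)))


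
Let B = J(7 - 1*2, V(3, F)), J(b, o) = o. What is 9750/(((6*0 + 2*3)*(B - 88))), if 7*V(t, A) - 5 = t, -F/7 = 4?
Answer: -11375/608 ≈ -18.709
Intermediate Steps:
F = -28 (F = -7*4 = -28)
V(t, A) = 5/7 + t/7
B = 8/7 (B = 5/7 + (1/7)*3 = 5/7 + 3/7 = 8/7 ≈ 1.1429)
9750/(((6*0 + 2*3)*(B - 88))) = 9750/(((6*0 + 2*3)*(8/7 - 88))) = 9750/(((0 + 6)*(-608/7))) = 9750/((6*(-608/7))) = 9750/(-3648/7) = 9750*(-7/3648) = -11375/608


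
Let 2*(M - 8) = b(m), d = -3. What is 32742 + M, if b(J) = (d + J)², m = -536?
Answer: 356021/2 ≈ 1.7801e+5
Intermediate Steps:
b(J) = (-3 + J)²
M = 290537/2 (M = 8 + (-3 - 536)²/2 = 8 + (½)*(-539)² = 8 + (½)*290521 = 8 + 290521/2 = 290537/2 ≈ 1.4527e+5)
32742 + M = 32742 + 290537/2 = 356021/2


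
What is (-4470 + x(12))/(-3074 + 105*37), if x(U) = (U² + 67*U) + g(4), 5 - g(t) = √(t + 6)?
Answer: -3517/811 - √10/811 ≈ -4.3405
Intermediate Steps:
g(t) = 5 - √(6 + t) (g(t) = 5 - √(t + 6) = 5 - √(6 + t))
x(U) = 5 + U² - √10 + 67*U (x(U) = (U² + 67*U) + (5 - √(6 + 4)) = (U² + 67*U) + (5 - √10) = 5 + U² - √10 + 67*U)
(-4470 + x(12))/(-3074 + 105*37) = (-4470 + (5 + 12² - √10 + 67*12))/(-3074 + 105*37) = (-4470 + (5 + 144 - √10 + 804))/(-3074 + 3885) = (-4470 + (953 - √10))/811 = (-3517 - √10)*(1/811) = -3517/811 - √10/811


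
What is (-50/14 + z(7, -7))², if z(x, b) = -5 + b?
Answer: 11881/49 ≈ 242.47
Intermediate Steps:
(-50/14 + z(7, -7))² = (-50/14 + (-5 - 7))² = (-50*1/14 - 12)² = (-25/7 - 12)² = (-109/7)² = 11881/49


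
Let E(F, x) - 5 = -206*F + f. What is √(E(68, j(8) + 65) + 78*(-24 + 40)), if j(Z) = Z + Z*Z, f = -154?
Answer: I*√12909 ≈ 113.62*I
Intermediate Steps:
j(Z) = Z + Z²
E(F, x) = -149 - 206*F (E(F, x) = 5 + (-206*F - 154) = 5 + (-154 - 206*F) = -149 - 206*F)
√(E(68, j(8) + 65) + 78*(-24 + 40)) = √((-149 - 206*68) + 78*(-24 + 40)) = √((-149 - 14008) + 78*16) = √(-14157 + 1248) = √(-12909) = I*√12909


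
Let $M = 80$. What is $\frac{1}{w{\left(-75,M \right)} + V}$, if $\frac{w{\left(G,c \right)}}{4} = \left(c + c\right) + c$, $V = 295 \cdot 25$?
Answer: $\frac{1}{8335} \approx 0.00011998$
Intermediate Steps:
$V = 7375$
$w{\left(G,c \right)} = 12 c$ ($w{\left(G,c \right)} = 4 \left(\left(c + c\right) + c\right) = 4 \left(2 c + c\right) = 4 \cdot 3 c = 12 c$)
$\frac{1}{w{\left(-75,M \right)} + V} = \frac{1}{12 \cdot 80 + 7375} = \frac{1}{960 + 7375} = \frac{1}{8335}$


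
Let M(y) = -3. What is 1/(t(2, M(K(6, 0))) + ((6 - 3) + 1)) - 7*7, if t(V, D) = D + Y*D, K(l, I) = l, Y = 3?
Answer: -393/8 ≈ -49.125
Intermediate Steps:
t(V, D) = 4*D (t(V, D) = D + 3*D = 4*D)
1/(t(2, M(K(6, 0))) + ((6 - 3) + 1)) - 7*7 = 1/(4*(-3) + ((6 - 3) + 1)) - 7*7 = 1/(-12 + (3 + 1)) - 49 = 1/(-12 + 4) - 49 = 1/(-8) - 49 = -⅛ - 49 = -393/8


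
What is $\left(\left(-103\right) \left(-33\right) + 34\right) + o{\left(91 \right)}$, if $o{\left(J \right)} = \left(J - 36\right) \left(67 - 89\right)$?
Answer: $2223$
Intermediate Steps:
$o{\left(J \right)} = 792 - 22 J$ ($o{\left(J \right)} = \left(-36 + J\right) \left(-22\right) = 792 - 22 J$)
$\left(\left(-103\right) \left(-33\right) + 34\right) + o{\left(91 \right)} = \left(\left(-103\right) \left(-33\right) + 34\right) + \left(792 - 2002\right) = \left(3399 + 34\right) + \left(792 - 2002\right) = 3433 - 1210 = 2223$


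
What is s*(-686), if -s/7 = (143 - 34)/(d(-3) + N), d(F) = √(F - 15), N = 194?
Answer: 50771546/18827 - 785127*I*√2/18827 ≈ 2696.7 - 58.976*I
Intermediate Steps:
d(F) = √(-15 + F)
s = -763/(194 + 3*I*√2) (s = -7*(143 - 34)/(√(-15 - 3) + 194) = -763/(√(-18) + 194) = -763/(3*I*√2 + 194) = -763/(194 + 3*I*√2) ≈ -3.9311 + 0.085971*I)
s*(-686) = (-74011/18827 + 2289*I*√2/37654)*(-686) = 50771546/18827 - 785127*I*√2/18827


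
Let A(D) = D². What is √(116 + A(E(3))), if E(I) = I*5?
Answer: √341 ≈ 18.466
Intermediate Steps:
E(I) = 5*I
√(116 + A(E(3))) = √(116 + (5*3)²) = √(116 + 15²) = √(116 + 225) = √341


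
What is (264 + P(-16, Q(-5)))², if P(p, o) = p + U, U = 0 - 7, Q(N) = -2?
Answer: 58081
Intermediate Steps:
U = -7
P(p, o) = -7 + p (P(p, o) = p - 7 = -7 + p)
(264 + P(-16, Q(-5)))² = (264 + (-7 - 16))² = (264 - 23)² = 241² = 58081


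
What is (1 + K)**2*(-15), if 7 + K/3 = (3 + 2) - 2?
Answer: -1815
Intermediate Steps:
K = -12 (K = -21 + 3*((3 + 2) - 2) = -21 + 3*(5 - 2) = -21 + 3*3 = -21 + 9 = -12)
(1 + K)**2*(-15) = (1 - 12)**2*(-15) = (-11)**2*(-15) = 121*(-15) = -1815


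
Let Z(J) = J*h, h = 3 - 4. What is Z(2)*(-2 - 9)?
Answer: 22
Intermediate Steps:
h = -1
Z(J) = -J (Z(J) = J*(-1) = -J)
Z(2)*(-2 - 9) = (-1*2)*(-2 - 9) = -2*(-11) = 22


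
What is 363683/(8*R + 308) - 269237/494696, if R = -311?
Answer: -45124865507/269609320 ≈ -167.37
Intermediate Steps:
363683/(8*R + 308) - 269237/494696 = 363683/(8*(-311) + 308) - 269237/494696 = 363683/(-2488 + 308) - 269237*1/494696 = 363683/(-2180) - 269237/494696 = 363683*(-1/2180) - 269237/494696 = -363683/2180 - 269237/494696 = -45124865507/269609320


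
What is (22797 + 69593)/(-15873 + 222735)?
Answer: 46195/103431 ≈ 0.44663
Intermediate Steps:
(22797 + 69593)/(-15873 + 222735) = 92390/206862 = 92390*(1/206862) = 46195/103431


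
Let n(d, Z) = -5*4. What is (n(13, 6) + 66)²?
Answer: 2116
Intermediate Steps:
n(d, Z) = -20
(n(13, 6) + 66)² = (-20 + 66)² = 46² = 2116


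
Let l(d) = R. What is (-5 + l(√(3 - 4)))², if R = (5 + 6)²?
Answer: 13456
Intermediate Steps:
R = 121 (R = 11² = 121)
l(d) = 121
(-5 + l(√(3 - 4)))² = (-5 + 121)² = 116² = 13456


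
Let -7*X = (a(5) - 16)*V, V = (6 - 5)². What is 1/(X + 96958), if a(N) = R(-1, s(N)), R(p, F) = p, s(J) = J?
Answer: 7/678723 ≈ 1.0313e-5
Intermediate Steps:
V = 1 (V = 1² = 1)
a(N) = -1
X = 17/7 (X = -(-1 - 16)/7 = -(-17)/7 = -⅐*(-17) = 17/7 ≈ 2.4286)
1/(X + 96958) = 1/(17/7 + 96958) = 1/(678723/7) = 7/678723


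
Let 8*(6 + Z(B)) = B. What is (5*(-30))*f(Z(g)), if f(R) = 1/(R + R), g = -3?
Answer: 200/17 ≈ 11.765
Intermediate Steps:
Z(B) = -6 + B/8
f(R) = 1/(2*R)
(5*(-30))*f(Z(g)) = (5*(-30))*(1/(2*(-6 + (1/8)*(-3)))) = -75/(-6 - 3/8) = -75/(-51/8) = -75*(-8)/51 = -150*(-4/51) = 200/17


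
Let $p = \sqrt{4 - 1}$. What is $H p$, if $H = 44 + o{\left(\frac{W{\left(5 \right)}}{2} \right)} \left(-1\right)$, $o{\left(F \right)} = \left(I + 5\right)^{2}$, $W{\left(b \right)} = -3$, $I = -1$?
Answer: $28 \sqrt{3} \approx 48.497$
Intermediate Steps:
$p = \sqrt{3} \approx 1.732$
$o{\left(F \right)} = 16$ ($o{\left(F \right)} = \left(-1 + 5\right)^{2} = 4^{2} = 16$)
$H = 28$ ($H = 44 + 16 \left(-1\right) = 44 - 16 = 28$)
$H p = 28 \sqrt{3}$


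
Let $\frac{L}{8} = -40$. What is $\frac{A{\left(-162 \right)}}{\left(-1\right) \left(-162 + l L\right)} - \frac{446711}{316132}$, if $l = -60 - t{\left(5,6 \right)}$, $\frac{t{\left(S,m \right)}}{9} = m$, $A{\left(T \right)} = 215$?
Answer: $- \frac{8145809239}{5740640988} \approx -1.419$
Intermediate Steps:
$L = -320$ ($L = 8 \left(-40\right) = -320$)
$t{\left(S,m \right)} = 9 m$
$l = -114$ ($l = -60 - 9 \cdot 6 = -60 - 54 = -114$)
$\frac{A{\left(-162 \right)}}{\left(-1\right) \left(-162 + l L\right)} - \frac{446711}{316132} = \frac{215}{\left(-1\right) \left(-162 - -36480\right)} - \frac{446711}{316132} = \frac{215}{\left(-1\right) \left(-162 + 36480\right)} - \frac{446711}{316132} = \frac{215}{\left(-1\right) 36318} - \frac{446711}{316132} = \frac{215}{-36318} - \frac{446711}{316132} = 215 \left(- \frac{1}{36318}\right) - \frac{446711}{316132} = - \frac{215}{36318} - \frac{446711}{316132} = - \frac{8145809239}{5740640988}$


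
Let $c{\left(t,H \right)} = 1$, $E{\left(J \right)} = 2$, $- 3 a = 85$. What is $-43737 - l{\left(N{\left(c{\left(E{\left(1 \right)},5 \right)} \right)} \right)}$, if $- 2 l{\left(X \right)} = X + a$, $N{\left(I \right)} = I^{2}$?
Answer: $- \frac{131252}{3} \approx -43751.0$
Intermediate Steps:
$a = - \frac{85}{3}$ ($a = \left(- \frac{1}{3}\right) 85 = - \frac{85}{3} \approx -28.333$)
$l{\left(X \right)} = \frac{85}{6} - \frac{X}{2}$ ($l{\left(X \right)} = - \frac{X - \frac{85}{3}}{2} = - \frac{- \frac{85}{3} + X}{2} = \frac{85}{6} - \frac{X}{2}$)
$-43737 - l{\left(N{\left(c{\left(E{\left(1 \right)},5 \right)} \right)} \right)} = -43737 - \left(\frac{85}{6} - \frac{1^{2}}{2}\right) = -43737 - \left(\frac{85}{6} - \frac{1}{2}\right) = -43737 - \frac{41}{3} = - \frac{131252}{3}$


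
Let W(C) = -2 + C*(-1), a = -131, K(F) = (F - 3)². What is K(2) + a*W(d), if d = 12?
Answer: 1835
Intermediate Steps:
K(F) = (-3 + F)²
W(C) = -2 - C
K(2) + a*W(d) = (-3 + 2)² - 131*(-2 - 1*12) = (-1)² - 131*(-2 - 12) = 1 - 131*(-14) = 1 + 1834 = 1835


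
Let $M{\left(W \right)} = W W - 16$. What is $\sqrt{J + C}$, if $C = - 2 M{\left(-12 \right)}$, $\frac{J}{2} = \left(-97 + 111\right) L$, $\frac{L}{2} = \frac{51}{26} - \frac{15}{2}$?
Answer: $\frac{8 i \sqrt{1495}}{13} \approx 23.794 i$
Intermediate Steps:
$L = - \frac{144}{13}$ ($L = 2 \left(\frac{51}{26} - \frac{15}{2}\right) = 2 \left(- \frac{72}{13}\right) = - \frac{144}{13} \approx -11.077$)
$M{\left(W \right)} = -16 + W^{2}$ ($M{\left(W \right)} = W^{2} - 16 = -16 + W^{2}$)
$J = - \frac{4032}{13}$ ($J = 2 \left(-97 + 111\right) \left(- \frac{144}{13}\right) = 2 \cdot 14 \left(- \frac{144}{13}\right) = 2 \left(- \frac{2016}{13}\right) = - \frac{4032}{13} \approx -310.15$)
$C = -256$ ($C = - 2 \left(-16 + \left(-12\right)^{2}\right) = - 2 \left(-16 + 144\right) = \left(-2\right) 128 = -256$)
$\sqrt{J + C} = \sqrt{- \frac{4032}{13} - 256} = \sqrt{- \frac{7360}{13}} = \frac{8 i \sqrt{1495}}{13}$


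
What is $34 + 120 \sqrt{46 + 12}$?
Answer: $34 + 120 \sqrt{58} \approx 947.89$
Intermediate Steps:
$34 + 120 \sqrt{46 + 12} = 34 + 120 \sqrt{58}$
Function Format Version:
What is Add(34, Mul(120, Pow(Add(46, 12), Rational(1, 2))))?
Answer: Add(34, Mul(120, Pow(58, Rational(1, 2)))) ≈ 947.89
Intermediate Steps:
Add(34, Mul(120, Pow(Add(46, 12), Rational(1, 2)))) = Add(34, Mul(120, Pow(58, Rational(1, 2))))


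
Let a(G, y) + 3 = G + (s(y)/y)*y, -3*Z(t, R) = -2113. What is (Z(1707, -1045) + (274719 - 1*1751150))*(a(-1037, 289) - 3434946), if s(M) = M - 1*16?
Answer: 15210519879340/3 ≈ 5.0702e+12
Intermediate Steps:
s(M) = -16 + M (s(M) = M - 16 = -16 + M)
Z(t, R) = 2113/3 (Z(t, R) = -1/3*(-2113) = 2113/3)
a(G, y) = -19 + G + y (a(G, y) = -3 + (G + ((-16 + y)/y)*y) = -3 + (G + (-16 + y)) = -3 + (-16 + G + y) = -19 + G + y)
(Z(1707, -1045) + (274719 - 1*1751150))*(a(-1037, 289) - 3434946) = (2113/3 + (274719 - 1*1751150))*((-19 - 1037 + 289) - 3434946) = (2113/3 + (274719 - 1751150))*(-767 - 3434946) = (2113/3 - 1476431)*(-3435713) = -4427180/3*(-3435713) = 15210519879340/3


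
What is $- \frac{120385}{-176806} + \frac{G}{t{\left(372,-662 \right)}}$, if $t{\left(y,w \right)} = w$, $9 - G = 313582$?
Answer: $\frac{13880320677}{29261393} \approx 474.36$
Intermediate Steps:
$G = -313573$ ($G = 9 - 313582 = -313573$)
$- \frac{120385}{-176806} + \frac{G}{t{\left(372,-662 \right)}} = - \frac{120385}{-176806} - \frac{313573}{-662} = \left(-120385\right) \left(- \frac{1}{176806}\right) - - \frac{313573}{662} = \frac{120385}{176806} + \frac{313573}{662} = \frac{13880320677}{29261393}$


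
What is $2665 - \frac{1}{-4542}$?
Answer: $\frac{12104431}{4542} \approx 2665.0$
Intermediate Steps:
$2665 - \frac{1}{-4542} = 2665 - - \frac{1}{4542} = 2665 + \frac{1}{4542} = \frac{12104431}{4542}$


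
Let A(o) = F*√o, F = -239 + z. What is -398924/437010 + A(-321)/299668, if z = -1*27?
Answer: -199462/218505 - 7*I*√321/7886 ≈ -0.91285 - 0.015904*I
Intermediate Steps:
z = -27
F = -266 (F = -239 - 27 = -266)
A(o) = -266*√o
-398924/437010 + A(-321)/299668 = -398924/437010 - 266*I*√321/299668 = -398924*1/437010 - 266*I*√321*(1/299668) = -199462/218505 - 266*I*√321*(1/299668) = -199462/218505 - 7*I*√321/7886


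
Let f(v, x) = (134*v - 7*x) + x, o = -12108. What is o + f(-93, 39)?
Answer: -24804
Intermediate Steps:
f(v, x) = -6*x + 134*v (f(v, x) = (-7*x + 134*v) + x = -6*x + 134*v)
o + f(-93, 39) = -12108 + (-6*39 + 134*(-93)) = -12108 + (-234 - 12462) = -12108 - 12696 = -24804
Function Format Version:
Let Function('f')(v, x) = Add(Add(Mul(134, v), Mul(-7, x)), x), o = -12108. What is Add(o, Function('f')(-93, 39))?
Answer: -24804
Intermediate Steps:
Function('f')(v, x) = Add(Mul(-6, x), Mul(134, v)) (Function('f')(v, x) = Add(Add(Mul(-7, x), Mul(134, v)), x) = Add(Mul(-6, x), Mul(134, v)))
Add(o, Function('f')(-93, 39)) = Add(-12108, Add(Mul(-6, 39), Mul(134, -93))) = Add(-12108, Add(-234, -12462)) = Add(-12108, -12696) = -24804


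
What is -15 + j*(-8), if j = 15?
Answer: -135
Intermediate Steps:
-15 + j*(-8) = -15 + 15*(-8) = -15 - 120 = -135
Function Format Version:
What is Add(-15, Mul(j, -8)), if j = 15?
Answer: -135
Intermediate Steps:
Add(-15, Mul(j, -8)) = Add(-15, Mul(15, -8)) = Add(-15, -120) = -135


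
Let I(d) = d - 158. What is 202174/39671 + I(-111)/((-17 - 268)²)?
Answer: 16410911651/3222276975 ≈ 5.0930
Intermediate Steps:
I(d) = -158 + d
202174/39671 + I(-111)/((-17 - 268)²) = 202174/39671 + (-158 - 111)/((-17 - 268)²) = 202174*(1/39671) - 269/((-285)²) = 202174/39671 - 269/81225 = 16410911651/3222276975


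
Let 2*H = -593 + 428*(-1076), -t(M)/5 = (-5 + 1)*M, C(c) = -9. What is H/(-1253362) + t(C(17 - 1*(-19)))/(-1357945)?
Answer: 125325633333/680798664436 ≈ 0.18409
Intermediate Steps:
t(M) = 20*M (t(M) = -5*(-5 + 1)*M = -(-20)*M = 20*M)
H = -461121/2 (H = (-593 + 428*(-1076))/2 = (-593 - 460528)/2 = (½)*(-461121) = -461121/2 ≈ -2.3056e+5)
H/(-1253362) + t(C(17 - 1*(-19)))/(-1357945) = -461121/2/(-1253362) + (20*(-9))/(-1357945) = -461121/2*(-1/1253362) - 180*(-1/1357945) = 461121/2506724 + 36/271589 = 125325633333/680798664436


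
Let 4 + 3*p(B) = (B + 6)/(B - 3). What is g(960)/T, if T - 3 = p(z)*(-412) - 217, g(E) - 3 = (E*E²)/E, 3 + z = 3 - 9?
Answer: 921603/301 ≈ 3061.8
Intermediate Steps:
z = -9 (z = -3 + (3 - 9) = -3 - 6 = -9)
p(B) = -4/3 + (6 + B)/(3*(-3 + B)) (p(B) = -4/3 + ((B + 6)/(B - 3))/3 = -4/3 + ((6 + B)/(-3 + B))/3 = -4/3 + (6 + B)/(3*(-3 + B)))
g(E) = 3 + E² (g(E) = 3 + (E*E²)/E = 3 + E³/E = 3 + E²)
T = 301 (T = 3 + (((6 - 1*(-9))/(-3 - 9))*(-412) - 217) = 3 + (((6 + 9)/(-12))*(-412) - 217) = 3 + (-1/12*15*(-412) - 217) = 3 + (-5/4*(-412) - 217) = 3 + (515 - 217) = 3 + 298 = 301)
g(960)/T = (3 + 960²)/301 = (3 + 921600)*(1/301) = 921603*(1/301) = 921603/301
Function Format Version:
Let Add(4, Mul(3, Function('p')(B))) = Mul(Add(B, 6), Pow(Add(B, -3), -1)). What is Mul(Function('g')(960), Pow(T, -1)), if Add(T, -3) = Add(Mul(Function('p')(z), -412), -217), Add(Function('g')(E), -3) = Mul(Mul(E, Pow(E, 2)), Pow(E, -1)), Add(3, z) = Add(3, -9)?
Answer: Rational(921603, 301) ≈ 3061.8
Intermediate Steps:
z = -9 (z = Add(-3, Add(3, -9)) = Add(-3, -6) = -9)
Function('p')(B) = Add(Rational(-4, 3), Mul(Rational(1, 3), Pow(Add(-3, B), -1), Add(6, B))) (Function('p')(B) = Add(Rational(-4, 3), Mul(Rational(1, 3), Mul(Add(B, 6), Pow(Add(B, -3), -1)))) = Add(Rational(-4, 3), Mul(Rational(1, 3), Mul(Add(6, B), Pow(Add(-3, B), -1)))) = Add(Rational(-4, 3), Mul(Rational(1, 3), Mul(Pow(Add(-3, B), -1), Add(6, B)))) = Add(Rational(-4, 3), Mul(Rational(1, 3), Pow(Add(-3, B), -1), Add(6, B))))
Function('g')(E) = Add(3, Pow(E, 2)) (Function('g')(E) = Add(3, Mul(Mul(E, Pow(E, 2)), Pow(E, -1))) = Add(3, Mul(Pow(E, 3), Pow(E, -1))) = Add(3, Pow(E, 2)))
T = 301 (T = Add(3, Add(Mul(Mul(Pow(Add(-3, -9), -1), Add(6, Mul(-1, -9))), -412), -217)) = Add(3, Add(Mul(Mul(Pow(-12, -1), Add(6, 9)), -412), -217)) = Add(3, Add(Mul(Mul(Rational(-1, 12), 15), -412), -217)) = Add(3, Add(Mul(Rational(-5, 4), -412), -217)) = Add(3, Add(515, -217)) = Add(3, 298) = 301)
Mul(Function('g')(960), Pow(T, -1)) = Mul(Add(3, Pow(960, 2)), Pow(301, -1)) = Mul(Add(3, 921600), Rational(1, 301)) = Mul(921603, Rational(1, 301)) = Rational(921603, 301)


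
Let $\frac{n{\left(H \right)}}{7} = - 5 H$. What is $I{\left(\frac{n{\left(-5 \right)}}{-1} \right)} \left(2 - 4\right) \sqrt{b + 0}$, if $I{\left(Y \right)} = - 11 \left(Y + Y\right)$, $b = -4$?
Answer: $- 15400 i \approx - 15400.0 i$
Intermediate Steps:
$n{\left(H \right)} = - 35 H$ ($n{\left(H \right)} = 7 \left(- 5 H\right) = - 35 H$)
$I{\left(Y \right)} = - 22 Y$ ($I{\left(Y \right)} = - 11 \cdot 2 Y = - 22 Y$)
$I{\left(\frac{n{\left(-5 \right)}}{-1} \right)} \left(2 - 4\right) \sqrt{b + 0} = - 22 \frac{\left(-35\right) \left(-5\right)}{-1} \left(2 - 4\right) \sqrt{-4 + 0} = - 22 \cdot 175 \left(-1\right) \left(- 2 \sqrt{-4}\right) = \left(-22\right) \left(-175\right) \left(- 2 \cdot 2 i\right) = 3850 \left(- 4 i\right) = - 15400 i$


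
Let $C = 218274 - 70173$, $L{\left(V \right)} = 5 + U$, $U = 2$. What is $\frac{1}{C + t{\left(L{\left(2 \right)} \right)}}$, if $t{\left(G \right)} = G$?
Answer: $\frac{1}{148108} \approx 6.7518 \cdot 10^{-6}$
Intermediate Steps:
$L{\left(V \right)} = 7$ ($L{\left(V \right)} = 5 + 2 = 7$)
$C = 148101$ ($C = 218274 - 70173 = 148101$)
$\frac{1}{C + t{\left(L{\left(2 \right)} \right)}} = \frac{1}{148101 + 7} = \frac{1}{148108}$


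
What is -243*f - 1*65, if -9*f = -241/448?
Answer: -35627/448 ≈ -79.525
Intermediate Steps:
f = 241/4032 (f = -(-241)/(9*448) = -1/9*(-241/448) = 241/4032 ≈ 0.059772)
-243*f - 1*65 = -243*241/4032 - 1*65 = -6507/448 - 65 = -35627/448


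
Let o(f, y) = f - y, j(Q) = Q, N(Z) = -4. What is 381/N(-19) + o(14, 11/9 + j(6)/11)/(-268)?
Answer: -632096/6633 ≈ -95.296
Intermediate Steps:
381/N(-19) + o(14, 11/9 + j(6)/11)/(-268) = 381/(-4) + (14 - (11/9 + 6/11))/(-268) = 381*(-¼) + (14 - (11*(⅑) + 6*(1/11)))*(-1/268) = -381/4 + (14 - (11/9 + 6/11))*(-1/268) = -381/4 + (14 - 1*175/99)*(-1/268) = -381/4 + (14 - 175/99)*(-1/268) = -381/4 + (1211/99)*(-1/268) = -381/4 - 1211/26532 = -632096/6633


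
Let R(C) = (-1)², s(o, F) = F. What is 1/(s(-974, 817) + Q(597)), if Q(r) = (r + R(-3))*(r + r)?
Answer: 1/714829 ≈ 1.3989e-6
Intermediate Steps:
R(C) = 1
Q(r) = 2*r*(1 + r) (Q(r) = (r + 1)*(r + r) = (1 + r)*(2*r) = 2*r*(1 + r))
1/(s(-974, 817) + Q(597)) = 1/(817 + 2*597*(1 + 597)) = 1/(817 + 2*597*598) = 1/(817 + 714012) = 1/714829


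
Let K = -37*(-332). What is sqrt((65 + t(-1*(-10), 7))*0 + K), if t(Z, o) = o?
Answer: 2*sqrt(3071) ≈ 110.83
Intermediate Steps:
K = 12284
sqrt((65 + t(-1*(-10), 7))*0 + K) = sqrt((65 + 7)*0 + 12284) = sqrt(72*0 + 12284) = sqrt(0 + 12284) = sqrt(12284) = 2*sqrt(3071)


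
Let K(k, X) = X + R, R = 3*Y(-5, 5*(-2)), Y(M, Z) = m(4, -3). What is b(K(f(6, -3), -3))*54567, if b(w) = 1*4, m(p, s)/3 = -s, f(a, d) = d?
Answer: 218268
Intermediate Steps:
m(p, s) = -3*s (m(p, s) = 3*(-s) = -3*s)
Y(M, Z) = 9 (Y(M, Z) = -3*(-3) = 9)
R = 27 (R = 3*9 = 27)
K(k, X) = 27 + X (K(k, X) = X + 27 = 27 + X)
b(w) = 4
b(K(f(6, -3), -3))*54567 = 4*54567 = 218268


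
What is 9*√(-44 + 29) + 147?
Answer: 147 + 9*I*√15 ≈ 147.0 + 34.857*I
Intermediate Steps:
9*√(-44 + 29) + 147 = 9*√(-15) + 147 = 9*(I*√15) + 147 = 9*I*√15 + 147 = 147 + 9*I*√15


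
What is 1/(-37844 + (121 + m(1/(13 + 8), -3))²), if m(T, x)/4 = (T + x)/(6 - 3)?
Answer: -3969/95812211 ≈ -4.1425e-5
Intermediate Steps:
m(T, x) = 4*T/3 + 4*x/3 (m(T, x) = 4*((T + x)/(6 - 3)) = 4*((T + x)/3) = 4*((T + x)*(⅓)) = 4*(T/3 + x/3) = 4*T/3 + 4*x/3)
1/(-37844 + (121 + m(1/(13 + 8), -3))²) = 1/(-37844 + (121 + (4/(3*(13 + 8)) + (4/3)*(-3)))²) = 1/(-37844 + (121 + ((4/3)/21 - 4))²) = 1/(-37844 + (121 + ((4/3)*(1/21) - 4))²) = 1/(-37844 + (121 + (4/63 - 4))²) = 1/(-37844 + (121 - 248/63)²) = 1/(-37844 + (7375/63)²) = 1/(-37844 + 54390625/3969) = 1/(-95812211/3969) = -3969/95812211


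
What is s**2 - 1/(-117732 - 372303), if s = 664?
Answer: 216054471361/490035 ≈ 4.4090e+5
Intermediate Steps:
s**2 - 1/(-117732 - 372303) = 664**2 - 1/(-117732 - 372303) = 440896 - 1/(-490035) = 440896 - 1*(-1/490035) = 440896 + 1/490035 = 216054471361/490035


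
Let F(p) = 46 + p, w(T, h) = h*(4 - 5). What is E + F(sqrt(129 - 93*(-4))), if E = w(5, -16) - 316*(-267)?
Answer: 84434 + sqrt(501) ≈ 84456.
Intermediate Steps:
w(T, h) = -h (w(T, h) = h*(-1) = -h)
E = 84388 (E = -1*(-16) - 316*(-267) = 16 + 84372 = 84388)
E + F(sqrt(129 - 93*(-4))) = 84388 + (46 + sqrt(129 - 93*(-4))) = 84388 + (46 + sqrt(129 + 372)) = 84388 + (46 + sqrt(501)) = 84434 + sqrt(501)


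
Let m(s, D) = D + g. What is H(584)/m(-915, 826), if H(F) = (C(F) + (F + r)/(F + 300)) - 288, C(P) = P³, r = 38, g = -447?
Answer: 88035976183/167518 ≈ 5.2553e+5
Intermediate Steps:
H(F) = -288 + F³ + (38 + F)/(300 + F) (H(F) = (F³ + (F + 38)/(F + 300)) - 288 = (F³ + (38 + F)/(300 + F)) - 288 = -288 + F³ + (38 + F)/(300 + F))
m(s, D) = -447 + D (m(s, D) = D - 447 = -447 + D)
H(584)/m(-915, 826) = ((-86362 + 584⁴ - 287*584 + 300*584³)/(300 + 584))/(-447 + 826) = ((-86362 + 116319195136 - 167608 + 300*199176704)/884)/379 = ((-86362 + 116319195136 - 167608 + 59753011200)/884)*(1/379) = ((1/884)*176071952366)*(1/379) = (88035976183/442)*(1/379) = 88035976183/167518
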